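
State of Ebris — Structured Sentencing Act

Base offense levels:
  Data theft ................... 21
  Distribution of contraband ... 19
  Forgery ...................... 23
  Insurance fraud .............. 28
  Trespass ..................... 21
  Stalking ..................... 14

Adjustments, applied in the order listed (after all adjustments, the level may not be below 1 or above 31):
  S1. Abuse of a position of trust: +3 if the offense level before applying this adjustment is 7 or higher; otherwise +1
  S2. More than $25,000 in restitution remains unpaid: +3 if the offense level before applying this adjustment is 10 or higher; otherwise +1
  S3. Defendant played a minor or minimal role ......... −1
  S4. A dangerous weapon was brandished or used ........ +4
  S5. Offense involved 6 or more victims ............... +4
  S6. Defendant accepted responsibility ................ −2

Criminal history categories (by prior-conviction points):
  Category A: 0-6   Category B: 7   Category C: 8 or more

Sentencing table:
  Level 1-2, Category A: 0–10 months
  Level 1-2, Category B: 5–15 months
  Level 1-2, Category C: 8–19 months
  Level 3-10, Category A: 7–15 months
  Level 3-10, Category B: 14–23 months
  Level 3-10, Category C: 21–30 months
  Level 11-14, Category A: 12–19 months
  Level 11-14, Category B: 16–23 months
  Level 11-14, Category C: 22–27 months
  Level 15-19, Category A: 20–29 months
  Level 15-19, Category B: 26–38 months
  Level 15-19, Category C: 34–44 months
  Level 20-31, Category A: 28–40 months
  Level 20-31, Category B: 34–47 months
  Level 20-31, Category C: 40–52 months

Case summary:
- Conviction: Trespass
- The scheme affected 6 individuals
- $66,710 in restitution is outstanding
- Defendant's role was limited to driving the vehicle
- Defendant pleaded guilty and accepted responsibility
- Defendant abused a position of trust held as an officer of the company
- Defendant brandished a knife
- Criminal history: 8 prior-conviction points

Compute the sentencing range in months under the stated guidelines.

40-52 months

Base offense level for trespass: 21.
S1 applies (level before this adjustment is 21 ≥ 7, so +3): 21 + 3 = 24.
S2 applies (level before this adjustment is 24 ≥ 10, so +3): 24 + 3 = 27.
S3 applies: 27 − 1 = 26.
S4 applies: 26 + 4 = 30.
S5 applies: 30 + 4 = 34.
S6 applies: 34 − 2 = 32.
Level 32 exceeds the maximum of 31; capped at 31.
Final offense level: 31.
Criminal history: 8 prior points → Category C (8+).
Level 31 falls in the 20-31 band.
Grid: Level 20-31 × Category C = 40-52 months.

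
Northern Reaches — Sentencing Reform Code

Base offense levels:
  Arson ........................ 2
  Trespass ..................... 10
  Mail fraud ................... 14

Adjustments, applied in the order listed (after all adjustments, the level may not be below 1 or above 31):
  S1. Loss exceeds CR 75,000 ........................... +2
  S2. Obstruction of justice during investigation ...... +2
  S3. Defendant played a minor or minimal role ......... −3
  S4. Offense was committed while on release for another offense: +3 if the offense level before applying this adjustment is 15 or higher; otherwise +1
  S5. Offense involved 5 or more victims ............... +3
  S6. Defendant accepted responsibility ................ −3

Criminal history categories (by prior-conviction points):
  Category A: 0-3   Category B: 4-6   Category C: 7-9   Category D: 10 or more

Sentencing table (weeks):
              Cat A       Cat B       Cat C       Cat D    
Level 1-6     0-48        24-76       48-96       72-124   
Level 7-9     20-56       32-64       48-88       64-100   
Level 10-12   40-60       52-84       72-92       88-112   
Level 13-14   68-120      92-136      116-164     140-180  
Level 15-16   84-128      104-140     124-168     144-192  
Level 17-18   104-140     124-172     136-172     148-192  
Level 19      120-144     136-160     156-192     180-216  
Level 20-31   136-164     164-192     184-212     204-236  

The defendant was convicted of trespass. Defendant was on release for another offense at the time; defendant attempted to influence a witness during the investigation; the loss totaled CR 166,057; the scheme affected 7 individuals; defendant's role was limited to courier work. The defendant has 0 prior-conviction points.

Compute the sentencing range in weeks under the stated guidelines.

84-128 weeks

Base offense level for trespass: 10.
S1 applies: 10 + 2 = 12.
S2 applies: 12 + 2 = 14.
S3 applies: 14 − 3 = 11.
S4 applies (level before this adjustment is 11 < 15, so +1): 11 + 1 = 12.
S5 applies: 12 + 3 = 15.
S6 does not apply.
Final offense level: 15.
Criminal history: 0 prior points → Category A (0-3).
Level 15 falls in the 15-16 band.
Grid: Level 15-16 × Category A = 84-128 weeks.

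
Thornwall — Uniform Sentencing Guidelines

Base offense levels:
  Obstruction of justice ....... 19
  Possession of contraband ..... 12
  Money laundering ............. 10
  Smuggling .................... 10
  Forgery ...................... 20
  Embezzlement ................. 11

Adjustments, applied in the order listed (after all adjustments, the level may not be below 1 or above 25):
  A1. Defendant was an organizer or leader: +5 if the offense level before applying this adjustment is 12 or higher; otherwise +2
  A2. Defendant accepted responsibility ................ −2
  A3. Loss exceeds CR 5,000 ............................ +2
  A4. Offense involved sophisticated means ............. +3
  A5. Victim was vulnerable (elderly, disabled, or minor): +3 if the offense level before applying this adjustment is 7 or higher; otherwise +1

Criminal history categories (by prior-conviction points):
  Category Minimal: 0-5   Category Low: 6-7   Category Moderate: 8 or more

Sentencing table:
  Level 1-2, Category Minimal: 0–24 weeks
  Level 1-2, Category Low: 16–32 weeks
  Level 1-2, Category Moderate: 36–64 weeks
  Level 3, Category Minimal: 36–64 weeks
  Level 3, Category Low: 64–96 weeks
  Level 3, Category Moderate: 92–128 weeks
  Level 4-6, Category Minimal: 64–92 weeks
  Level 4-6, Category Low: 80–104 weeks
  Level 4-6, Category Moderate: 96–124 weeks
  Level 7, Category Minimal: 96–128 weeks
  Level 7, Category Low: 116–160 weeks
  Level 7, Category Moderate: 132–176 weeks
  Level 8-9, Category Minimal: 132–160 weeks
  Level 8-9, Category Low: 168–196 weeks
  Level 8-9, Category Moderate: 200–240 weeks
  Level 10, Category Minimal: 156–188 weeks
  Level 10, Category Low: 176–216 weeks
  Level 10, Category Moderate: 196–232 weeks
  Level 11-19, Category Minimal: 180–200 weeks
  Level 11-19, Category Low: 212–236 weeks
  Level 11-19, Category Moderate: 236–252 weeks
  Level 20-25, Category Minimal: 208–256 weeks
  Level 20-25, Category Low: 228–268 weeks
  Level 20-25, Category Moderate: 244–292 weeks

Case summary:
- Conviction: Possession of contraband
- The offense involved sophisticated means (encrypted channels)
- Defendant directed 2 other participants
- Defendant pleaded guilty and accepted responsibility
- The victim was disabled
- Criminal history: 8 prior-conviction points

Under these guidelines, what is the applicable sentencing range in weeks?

244-292 weeks

Base offense level for possession of contraband: 12.
A1 applies (level before this adjustment is 12 ≥ 12, so +5): 12 + 5 = 17.
A2 applies: 17 − 2 = 15.
A4 applies: 15 + 3 = 18.
A5 applies (level before this adjustment is 18 ≥ 7, so +3): 18 + 3 = 21.
Final offense level: 21.
Criminal history: 8 prior points → Category Moderate (8+).
Level 21 falls in the 20-25 band.
Grid: Level 20-25 × Category Moderate = 244-292 weeks.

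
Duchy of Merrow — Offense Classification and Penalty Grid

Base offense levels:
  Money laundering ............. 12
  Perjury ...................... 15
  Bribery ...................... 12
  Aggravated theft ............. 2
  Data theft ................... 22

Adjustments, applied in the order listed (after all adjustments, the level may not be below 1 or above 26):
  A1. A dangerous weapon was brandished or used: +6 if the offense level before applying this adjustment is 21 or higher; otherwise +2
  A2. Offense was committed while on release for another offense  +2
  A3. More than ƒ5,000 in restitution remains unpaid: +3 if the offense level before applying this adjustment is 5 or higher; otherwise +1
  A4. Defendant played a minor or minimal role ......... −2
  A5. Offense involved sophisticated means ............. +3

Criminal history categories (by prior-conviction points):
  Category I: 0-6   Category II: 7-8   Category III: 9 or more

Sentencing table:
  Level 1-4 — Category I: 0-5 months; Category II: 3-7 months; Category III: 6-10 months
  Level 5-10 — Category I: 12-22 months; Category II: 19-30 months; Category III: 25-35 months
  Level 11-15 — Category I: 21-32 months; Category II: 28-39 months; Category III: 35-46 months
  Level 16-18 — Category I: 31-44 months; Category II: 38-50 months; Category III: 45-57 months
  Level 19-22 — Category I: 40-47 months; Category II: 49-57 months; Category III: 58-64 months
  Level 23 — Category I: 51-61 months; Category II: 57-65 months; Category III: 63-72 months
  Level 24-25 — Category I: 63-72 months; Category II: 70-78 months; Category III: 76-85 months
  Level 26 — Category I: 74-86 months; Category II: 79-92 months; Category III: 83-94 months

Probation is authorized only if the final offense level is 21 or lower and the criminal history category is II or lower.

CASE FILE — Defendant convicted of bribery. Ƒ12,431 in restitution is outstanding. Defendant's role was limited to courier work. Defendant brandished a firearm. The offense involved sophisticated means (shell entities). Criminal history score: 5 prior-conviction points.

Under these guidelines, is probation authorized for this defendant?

Yes

Base offense level for bribery: 12.
A1 applies (level before this adjustment is 12 < 21, so +2): 12 + 2 = 14.
A2 does not apply.
A3 applies (level before this adjustment is 14 ≥ 5, so +3): 14 + 3 = 17.
A4 applies: 17 − 2 = 15.
A5 applies: 15 + 3 = 18.
Final offense level: 18.
Criminal history: 5 prior points → Category I (0-6).
Level 18 falls in the 16-18 band.
Grid: Level 16-18 × Category I = 31-44 months.
Probation check: level 18 ≤ 21 and category I ≤ II → eligible.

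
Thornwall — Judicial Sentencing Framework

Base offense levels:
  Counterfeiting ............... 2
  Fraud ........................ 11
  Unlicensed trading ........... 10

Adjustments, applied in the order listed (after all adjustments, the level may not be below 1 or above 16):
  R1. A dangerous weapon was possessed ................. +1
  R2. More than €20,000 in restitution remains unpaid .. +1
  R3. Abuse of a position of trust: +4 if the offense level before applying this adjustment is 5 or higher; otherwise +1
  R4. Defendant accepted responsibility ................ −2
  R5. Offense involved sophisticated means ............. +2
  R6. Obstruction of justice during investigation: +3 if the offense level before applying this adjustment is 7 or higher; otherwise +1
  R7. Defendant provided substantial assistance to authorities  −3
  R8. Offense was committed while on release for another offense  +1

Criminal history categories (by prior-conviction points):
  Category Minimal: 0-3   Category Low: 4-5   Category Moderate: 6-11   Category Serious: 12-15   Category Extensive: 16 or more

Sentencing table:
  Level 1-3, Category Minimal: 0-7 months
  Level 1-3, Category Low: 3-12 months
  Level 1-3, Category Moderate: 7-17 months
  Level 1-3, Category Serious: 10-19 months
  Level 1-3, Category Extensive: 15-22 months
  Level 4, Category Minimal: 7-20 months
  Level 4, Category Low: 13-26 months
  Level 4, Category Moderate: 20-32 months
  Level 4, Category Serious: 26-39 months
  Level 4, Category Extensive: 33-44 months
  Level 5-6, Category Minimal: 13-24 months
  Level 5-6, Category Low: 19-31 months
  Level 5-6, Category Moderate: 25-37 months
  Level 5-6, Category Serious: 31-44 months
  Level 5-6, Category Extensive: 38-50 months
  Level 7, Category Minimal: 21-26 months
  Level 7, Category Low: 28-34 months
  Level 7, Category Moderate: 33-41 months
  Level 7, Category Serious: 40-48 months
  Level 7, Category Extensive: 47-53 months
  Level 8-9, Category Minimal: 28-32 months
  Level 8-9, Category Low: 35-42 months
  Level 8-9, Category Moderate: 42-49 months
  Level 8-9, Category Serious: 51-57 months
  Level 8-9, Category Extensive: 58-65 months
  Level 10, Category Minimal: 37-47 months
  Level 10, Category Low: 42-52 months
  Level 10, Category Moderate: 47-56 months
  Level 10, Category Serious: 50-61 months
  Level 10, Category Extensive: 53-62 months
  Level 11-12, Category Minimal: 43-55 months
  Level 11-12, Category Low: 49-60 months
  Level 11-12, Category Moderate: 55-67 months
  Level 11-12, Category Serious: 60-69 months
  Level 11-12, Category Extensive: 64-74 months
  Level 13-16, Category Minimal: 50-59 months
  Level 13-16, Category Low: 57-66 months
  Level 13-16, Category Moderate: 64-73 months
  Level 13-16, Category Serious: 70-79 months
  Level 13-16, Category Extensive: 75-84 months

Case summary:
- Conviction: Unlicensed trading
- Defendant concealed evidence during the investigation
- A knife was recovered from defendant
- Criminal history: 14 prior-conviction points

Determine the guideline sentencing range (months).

Base offense level for unlicensed trading: 10.
R1 applies: 10 + 1 = 11.
R5 does not apply.
R6 applies (level before this adjustment is 11 ≥ 7, so +3): 11 + 3 = 14.
R7 does not apply.
Final offense level: 14.
Criminal history: 14 prior points → Category Serious (12-15).
Level 14 falls in the 13-16 band.
Grid: Level 13-16 × Category Serious = 70-79 months.

70-79 months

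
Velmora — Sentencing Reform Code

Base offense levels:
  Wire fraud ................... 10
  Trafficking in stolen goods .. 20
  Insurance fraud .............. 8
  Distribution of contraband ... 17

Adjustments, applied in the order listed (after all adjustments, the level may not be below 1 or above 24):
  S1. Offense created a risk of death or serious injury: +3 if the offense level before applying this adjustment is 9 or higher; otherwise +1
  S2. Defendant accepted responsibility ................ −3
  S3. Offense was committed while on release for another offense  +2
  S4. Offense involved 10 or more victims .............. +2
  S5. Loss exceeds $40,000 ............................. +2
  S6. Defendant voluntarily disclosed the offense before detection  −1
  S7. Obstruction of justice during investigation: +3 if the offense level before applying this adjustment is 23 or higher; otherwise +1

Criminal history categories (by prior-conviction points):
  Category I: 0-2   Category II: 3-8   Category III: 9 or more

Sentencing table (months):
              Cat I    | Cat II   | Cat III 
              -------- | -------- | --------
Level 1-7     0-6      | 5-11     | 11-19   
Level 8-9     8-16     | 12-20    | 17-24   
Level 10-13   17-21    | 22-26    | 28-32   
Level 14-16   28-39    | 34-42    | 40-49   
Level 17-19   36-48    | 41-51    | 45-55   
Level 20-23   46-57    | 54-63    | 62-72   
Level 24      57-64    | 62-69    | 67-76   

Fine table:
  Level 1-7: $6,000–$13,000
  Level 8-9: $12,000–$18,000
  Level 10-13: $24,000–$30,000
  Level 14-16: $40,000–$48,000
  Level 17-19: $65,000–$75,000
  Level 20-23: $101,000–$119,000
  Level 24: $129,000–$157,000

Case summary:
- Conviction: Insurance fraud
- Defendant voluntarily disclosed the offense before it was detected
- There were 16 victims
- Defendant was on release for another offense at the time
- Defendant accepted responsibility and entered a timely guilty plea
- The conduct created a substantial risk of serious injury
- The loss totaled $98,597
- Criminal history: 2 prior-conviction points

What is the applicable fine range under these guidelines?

$24,000–$30,000

Base offense level for insurance fraud: 8.
S1 applies (level before this adjustment is 8 < 9, so +1): 8 + 1 = 9.
S2 applies: 9 − 3 = 6.
S3 applies: 6 + 2 = 8.
S4 applies: 8 + 2 = 10.
S5 applies: 10 + 2 = 12.
S6 applies: 12 − 1 = 11.
Final offense level: 11.
Level 11 falls in the 10-13 band.
Fine table: Level 10-13 → $24,000–$30,000.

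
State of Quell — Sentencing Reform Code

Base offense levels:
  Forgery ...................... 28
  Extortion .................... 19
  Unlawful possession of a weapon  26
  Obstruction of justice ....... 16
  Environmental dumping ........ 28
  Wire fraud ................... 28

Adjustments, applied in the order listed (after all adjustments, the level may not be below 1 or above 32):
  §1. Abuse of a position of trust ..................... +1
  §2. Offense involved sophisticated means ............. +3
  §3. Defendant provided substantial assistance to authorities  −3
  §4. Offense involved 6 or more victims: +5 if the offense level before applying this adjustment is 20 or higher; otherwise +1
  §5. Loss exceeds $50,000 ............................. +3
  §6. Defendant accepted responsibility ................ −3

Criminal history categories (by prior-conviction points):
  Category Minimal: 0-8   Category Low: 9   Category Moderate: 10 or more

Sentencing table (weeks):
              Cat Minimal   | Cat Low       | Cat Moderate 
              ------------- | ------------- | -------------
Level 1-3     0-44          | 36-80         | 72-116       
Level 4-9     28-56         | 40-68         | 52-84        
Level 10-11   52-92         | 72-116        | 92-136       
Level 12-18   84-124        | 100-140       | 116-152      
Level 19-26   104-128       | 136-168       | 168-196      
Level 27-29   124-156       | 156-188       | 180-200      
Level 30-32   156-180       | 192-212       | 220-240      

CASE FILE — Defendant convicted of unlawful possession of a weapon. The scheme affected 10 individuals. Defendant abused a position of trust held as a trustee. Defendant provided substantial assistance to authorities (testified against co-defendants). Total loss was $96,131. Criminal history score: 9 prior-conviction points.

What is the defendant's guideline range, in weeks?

Base offense level for unlawful possession of a weapon: 26.
§1 applies: 26 + 1 = 27.
§3 applies: 27 − 3 = 24.
§4 applies (level before this adjustment is 24 ≥ 20, so +5): 24 + 5 = 29.
§5 applies: 29 + 3 = 32.
Final offense level: 32.
Criminal history: 9 prior points → Category Low (9).
Level 32 falls in the 30-32 band.
Grid: Level 30-32 × Category Low = 192-212 weeks.

192-212 weeks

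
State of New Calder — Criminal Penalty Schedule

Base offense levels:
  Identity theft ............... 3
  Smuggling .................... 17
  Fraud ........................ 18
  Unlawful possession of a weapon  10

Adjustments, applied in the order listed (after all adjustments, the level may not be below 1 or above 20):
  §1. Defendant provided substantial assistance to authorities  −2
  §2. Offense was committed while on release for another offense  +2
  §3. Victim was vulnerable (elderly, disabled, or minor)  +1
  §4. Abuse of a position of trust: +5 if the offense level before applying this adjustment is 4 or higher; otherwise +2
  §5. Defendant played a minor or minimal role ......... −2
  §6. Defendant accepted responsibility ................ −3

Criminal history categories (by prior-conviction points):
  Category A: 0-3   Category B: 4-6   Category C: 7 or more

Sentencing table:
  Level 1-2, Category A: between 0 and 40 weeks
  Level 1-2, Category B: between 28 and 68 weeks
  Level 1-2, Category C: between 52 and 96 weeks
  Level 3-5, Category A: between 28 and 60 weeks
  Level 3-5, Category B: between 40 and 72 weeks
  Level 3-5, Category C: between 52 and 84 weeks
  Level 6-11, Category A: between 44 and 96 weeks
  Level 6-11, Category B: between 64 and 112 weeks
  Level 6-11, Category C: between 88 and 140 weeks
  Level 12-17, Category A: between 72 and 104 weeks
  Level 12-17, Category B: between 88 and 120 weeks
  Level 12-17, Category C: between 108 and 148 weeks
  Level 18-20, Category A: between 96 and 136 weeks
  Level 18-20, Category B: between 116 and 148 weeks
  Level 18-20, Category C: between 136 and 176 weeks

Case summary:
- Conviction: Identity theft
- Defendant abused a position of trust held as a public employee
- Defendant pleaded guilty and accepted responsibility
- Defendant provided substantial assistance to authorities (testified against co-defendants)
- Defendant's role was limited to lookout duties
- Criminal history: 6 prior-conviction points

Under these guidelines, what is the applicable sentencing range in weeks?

28-68 weeks

Base offense level for identity theft: 3.
§1 applies: 3 − 2 = 1.
§3 does not apply.
§4 applies (level before this adjustment is 1 < 4, so +2): 1 + 2 = 3.
§5 applies: 3 − 2 = 1.
§6 applies: 1 − 3 = -2.
Level -2 is below the minimum of 1; floored at 1.
Final offense level: 1.
Criminal history: 6 prior points → Category B (4-6).
Level 1 falls in the 1-2 band.
Grid: Level 1-2 × Category B = 28-68 weeks.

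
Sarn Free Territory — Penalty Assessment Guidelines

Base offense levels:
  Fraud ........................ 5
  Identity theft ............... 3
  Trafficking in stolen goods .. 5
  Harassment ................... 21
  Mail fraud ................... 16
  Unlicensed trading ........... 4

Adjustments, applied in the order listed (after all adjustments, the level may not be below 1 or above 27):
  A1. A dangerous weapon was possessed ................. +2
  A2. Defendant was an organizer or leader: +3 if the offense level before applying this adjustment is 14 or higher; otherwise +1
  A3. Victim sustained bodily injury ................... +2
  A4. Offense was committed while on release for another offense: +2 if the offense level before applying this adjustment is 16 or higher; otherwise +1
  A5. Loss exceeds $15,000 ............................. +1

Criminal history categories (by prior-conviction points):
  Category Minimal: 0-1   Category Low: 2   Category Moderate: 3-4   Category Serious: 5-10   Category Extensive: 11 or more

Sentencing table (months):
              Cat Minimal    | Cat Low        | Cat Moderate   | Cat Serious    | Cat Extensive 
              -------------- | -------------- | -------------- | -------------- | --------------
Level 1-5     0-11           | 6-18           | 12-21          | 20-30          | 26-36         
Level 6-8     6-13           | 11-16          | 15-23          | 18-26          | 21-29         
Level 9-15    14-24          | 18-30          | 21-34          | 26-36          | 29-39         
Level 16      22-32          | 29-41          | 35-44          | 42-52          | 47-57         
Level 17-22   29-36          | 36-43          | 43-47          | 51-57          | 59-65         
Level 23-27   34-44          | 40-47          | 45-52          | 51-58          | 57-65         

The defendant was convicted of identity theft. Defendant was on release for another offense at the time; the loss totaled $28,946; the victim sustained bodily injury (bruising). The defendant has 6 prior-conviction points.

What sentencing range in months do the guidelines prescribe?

18-26 months

Base offense level for identity theft: 3.
A1 does not apply.
A3 applies: 3 + 2 = 5.
A4 applies (level before this adjustment is 5 < 16, so +1): 5 + 1 = 6.
A5 applies: 6 + 1 = 7.
Final offense level: 7.
Criminal history: 6 prior points → Category Serious (5-10).
Level 7 falls in the 6-8 band.
Grid: Level 6-8 × Category Serious = 18-26 months.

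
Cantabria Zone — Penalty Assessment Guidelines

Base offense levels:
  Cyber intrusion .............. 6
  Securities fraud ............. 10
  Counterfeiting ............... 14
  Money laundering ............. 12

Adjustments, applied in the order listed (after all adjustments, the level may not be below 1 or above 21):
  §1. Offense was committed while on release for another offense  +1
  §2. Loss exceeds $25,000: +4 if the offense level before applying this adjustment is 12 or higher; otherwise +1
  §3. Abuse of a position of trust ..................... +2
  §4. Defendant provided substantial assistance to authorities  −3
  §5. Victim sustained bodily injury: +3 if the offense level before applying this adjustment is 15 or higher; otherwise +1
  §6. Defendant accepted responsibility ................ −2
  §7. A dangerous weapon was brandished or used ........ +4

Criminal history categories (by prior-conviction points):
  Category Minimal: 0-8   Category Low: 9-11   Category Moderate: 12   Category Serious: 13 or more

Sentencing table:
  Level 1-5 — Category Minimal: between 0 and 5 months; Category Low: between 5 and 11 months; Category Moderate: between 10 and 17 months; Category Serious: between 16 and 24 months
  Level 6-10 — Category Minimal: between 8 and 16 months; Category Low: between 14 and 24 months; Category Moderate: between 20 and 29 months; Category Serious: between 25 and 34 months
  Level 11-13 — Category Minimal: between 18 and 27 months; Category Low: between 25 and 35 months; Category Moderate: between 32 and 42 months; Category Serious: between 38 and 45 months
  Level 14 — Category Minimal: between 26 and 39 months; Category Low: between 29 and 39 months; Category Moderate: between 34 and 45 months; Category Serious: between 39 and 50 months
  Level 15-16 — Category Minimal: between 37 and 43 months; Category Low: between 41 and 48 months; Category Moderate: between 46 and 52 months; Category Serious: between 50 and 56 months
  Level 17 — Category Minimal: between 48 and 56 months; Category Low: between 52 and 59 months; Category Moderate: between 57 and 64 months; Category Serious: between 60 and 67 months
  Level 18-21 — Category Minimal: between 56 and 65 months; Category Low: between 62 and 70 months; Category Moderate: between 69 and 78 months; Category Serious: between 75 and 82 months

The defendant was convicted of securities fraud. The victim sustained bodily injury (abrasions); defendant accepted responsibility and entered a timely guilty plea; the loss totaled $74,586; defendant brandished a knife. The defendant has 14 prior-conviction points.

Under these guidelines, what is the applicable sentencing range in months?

39-50 months

Base offense level for securities fraud: 10.
§1 does not apply.
§2 applies (level before this adjustment is 10 < 12, so +1): 10 + 1 = 11.
§4 does not apply.
§5 applies (level before this adjustment is 11 < 15, so +1): 11 + 1 = 12.
§6 applies: 12 − 2 = 10.
§7 applies: 10 + 4 = 14.
Final offense level: 14.
Criminal history: 14 prior points → Category Serious (13+).
Level 14 falls in the 14 band.
Grid: Level 14 × Category Serious = 39-50 months.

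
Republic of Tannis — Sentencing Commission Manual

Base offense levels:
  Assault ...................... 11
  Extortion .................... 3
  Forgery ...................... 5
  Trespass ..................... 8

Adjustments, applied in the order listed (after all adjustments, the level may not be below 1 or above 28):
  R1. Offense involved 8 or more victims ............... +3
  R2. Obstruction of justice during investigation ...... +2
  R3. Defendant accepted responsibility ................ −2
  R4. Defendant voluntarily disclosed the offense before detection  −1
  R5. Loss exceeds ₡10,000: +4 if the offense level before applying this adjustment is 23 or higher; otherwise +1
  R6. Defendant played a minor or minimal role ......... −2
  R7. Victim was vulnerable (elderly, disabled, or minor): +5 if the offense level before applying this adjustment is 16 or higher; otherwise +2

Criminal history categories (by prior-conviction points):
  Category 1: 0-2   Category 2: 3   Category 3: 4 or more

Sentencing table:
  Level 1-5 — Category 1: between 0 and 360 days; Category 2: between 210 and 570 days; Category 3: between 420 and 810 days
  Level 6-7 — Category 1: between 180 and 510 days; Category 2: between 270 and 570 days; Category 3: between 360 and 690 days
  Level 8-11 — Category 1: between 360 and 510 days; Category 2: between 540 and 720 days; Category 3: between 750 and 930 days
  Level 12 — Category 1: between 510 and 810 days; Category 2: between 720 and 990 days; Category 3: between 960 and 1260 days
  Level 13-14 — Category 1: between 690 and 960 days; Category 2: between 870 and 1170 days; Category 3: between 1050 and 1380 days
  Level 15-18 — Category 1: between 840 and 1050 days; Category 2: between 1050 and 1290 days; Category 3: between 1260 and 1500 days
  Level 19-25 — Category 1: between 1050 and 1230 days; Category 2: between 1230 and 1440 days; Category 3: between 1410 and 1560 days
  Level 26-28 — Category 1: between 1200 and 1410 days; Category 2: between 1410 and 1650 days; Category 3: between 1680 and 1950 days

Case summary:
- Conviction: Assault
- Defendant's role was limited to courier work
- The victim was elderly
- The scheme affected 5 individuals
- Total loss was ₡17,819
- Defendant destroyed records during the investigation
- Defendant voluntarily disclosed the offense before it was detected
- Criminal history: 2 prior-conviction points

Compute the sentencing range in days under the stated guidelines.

690-960 days

Base offense level for assault: 11.
R2 applies: 11 + 2 = 13.
R3 does not apply.
R4 applies: 13 − 1 = 12.
R5 applies (level before this adjustment is 12 < 23, so +1): 12 + 1 = 13.
R6 applies: 13 − 2 = 11.
R7 applies (level before this adjustment is 11 < 16, so +2): 11 + 2 = 13.
Final offense level: 13.
Criminal history: 2 prior points → Category 1 (0-2).
Level 13 falls in the 13-14 band.
Grid: Level 13-14 × Category 1 = 690-960 days.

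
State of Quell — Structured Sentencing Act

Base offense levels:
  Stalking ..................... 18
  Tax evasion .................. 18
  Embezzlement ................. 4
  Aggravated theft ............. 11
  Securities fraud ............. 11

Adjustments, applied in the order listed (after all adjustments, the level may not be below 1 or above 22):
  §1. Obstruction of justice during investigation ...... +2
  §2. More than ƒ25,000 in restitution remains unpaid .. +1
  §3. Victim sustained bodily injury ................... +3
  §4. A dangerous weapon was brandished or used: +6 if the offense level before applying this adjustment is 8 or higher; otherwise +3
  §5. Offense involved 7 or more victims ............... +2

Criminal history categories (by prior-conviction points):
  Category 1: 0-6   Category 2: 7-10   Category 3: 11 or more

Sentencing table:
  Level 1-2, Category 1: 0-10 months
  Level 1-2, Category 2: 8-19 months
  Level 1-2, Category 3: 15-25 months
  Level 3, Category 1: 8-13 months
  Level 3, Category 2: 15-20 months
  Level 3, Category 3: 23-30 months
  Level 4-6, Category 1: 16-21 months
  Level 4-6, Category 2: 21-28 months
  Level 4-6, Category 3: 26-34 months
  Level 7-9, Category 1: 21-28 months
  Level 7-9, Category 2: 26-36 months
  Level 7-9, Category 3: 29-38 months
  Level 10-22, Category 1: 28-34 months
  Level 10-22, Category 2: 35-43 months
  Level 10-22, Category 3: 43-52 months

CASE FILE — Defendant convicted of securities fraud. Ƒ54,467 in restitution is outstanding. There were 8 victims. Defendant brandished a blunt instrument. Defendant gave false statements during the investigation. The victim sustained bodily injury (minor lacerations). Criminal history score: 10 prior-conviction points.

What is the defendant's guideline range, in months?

35-43 months

Base offense level for securities fraud: 11.
§1 applies: 11 + 2 = 13.
§2 applies: 13 + 1 = 14.
§3 applies: 14 + 3 = 17.
§4 applies (level before this adjustment is 17 ≥ 8, so +6): 17 + 6 = 23.
§5 applies: 23 + 2 = 25.
Level 25 exceeds the maximum of 22; capped at 22.
Final offense level: 22.
Criminal history: 10 prior points → Category 2 (7-10).
Level 22 falls in the 10-22 band.
Grid: Level 10-22 × Category 2 = 35-43 months.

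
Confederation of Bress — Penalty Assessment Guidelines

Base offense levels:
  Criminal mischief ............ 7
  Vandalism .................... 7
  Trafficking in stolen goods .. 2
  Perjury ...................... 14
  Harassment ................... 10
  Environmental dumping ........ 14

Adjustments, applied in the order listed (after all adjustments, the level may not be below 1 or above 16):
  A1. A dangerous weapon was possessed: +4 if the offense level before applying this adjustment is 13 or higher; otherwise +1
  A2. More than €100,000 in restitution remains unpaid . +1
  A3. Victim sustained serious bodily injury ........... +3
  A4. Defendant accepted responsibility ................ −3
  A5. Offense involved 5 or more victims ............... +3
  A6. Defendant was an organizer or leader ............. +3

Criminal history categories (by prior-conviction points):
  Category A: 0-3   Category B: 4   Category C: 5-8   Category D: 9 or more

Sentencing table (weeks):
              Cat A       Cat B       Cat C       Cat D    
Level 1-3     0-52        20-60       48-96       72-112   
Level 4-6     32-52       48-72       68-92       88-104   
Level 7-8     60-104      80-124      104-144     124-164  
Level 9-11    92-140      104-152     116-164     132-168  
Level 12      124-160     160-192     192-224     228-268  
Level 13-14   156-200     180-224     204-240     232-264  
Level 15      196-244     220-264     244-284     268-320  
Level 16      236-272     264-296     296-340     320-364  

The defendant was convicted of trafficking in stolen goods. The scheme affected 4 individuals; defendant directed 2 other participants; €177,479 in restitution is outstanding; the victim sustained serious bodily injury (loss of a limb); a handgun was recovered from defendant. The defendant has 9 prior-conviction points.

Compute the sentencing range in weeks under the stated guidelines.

132-168 weeks

Base offense level for trafficking in stolen goods: 2.
A1 applies (level before this adjustment is 2 < 13, so +1): 2 + 1 = 3.
A2 applies: 3 + 1 = 4.
A3 applies: 4 + 3 = 7.
A4 does not apply.
A5 does not apply.
A6 applies: 7 + 3 = 10.
Final offense level: 10.
Criminal history: 9 prior points → Category D (9+).
Level 10 falls in the 9-11 band.
Grid: Level 9-11 × Category D = 132-168 weeks.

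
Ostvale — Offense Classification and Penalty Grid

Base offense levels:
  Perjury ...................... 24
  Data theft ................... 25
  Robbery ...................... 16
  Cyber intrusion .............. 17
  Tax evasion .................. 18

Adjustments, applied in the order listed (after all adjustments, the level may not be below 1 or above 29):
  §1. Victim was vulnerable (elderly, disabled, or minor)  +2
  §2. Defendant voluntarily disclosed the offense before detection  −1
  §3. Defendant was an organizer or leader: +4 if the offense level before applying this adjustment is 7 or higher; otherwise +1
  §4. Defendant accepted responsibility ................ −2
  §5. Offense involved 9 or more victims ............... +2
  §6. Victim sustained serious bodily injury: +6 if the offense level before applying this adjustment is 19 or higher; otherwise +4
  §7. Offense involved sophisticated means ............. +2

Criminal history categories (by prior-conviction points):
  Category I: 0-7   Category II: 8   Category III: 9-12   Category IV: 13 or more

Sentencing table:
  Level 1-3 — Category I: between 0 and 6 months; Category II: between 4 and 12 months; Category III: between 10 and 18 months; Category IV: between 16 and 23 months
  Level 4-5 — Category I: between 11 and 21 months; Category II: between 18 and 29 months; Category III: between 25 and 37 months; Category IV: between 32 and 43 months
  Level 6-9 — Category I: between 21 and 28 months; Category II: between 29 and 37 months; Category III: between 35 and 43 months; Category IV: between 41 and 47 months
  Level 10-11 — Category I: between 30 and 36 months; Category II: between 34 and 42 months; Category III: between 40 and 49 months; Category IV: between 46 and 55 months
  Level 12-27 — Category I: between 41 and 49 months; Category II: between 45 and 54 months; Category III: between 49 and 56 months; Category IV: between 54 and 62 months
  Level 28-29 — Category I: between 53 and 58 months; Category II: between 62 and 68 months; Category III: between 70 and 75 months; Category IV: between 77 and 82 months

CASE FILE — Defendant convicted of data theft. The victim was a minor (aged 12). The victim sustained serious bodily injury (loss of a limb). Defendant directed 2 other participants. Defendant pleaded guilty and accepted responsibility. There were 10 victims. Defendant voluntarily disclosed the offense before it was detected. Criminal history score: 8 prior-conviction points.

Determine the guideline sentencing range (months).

62-68 months

Base offense level for data theft: 25.
§1 applies: 25 + 2 = 27.
§2 applies: 27 − 1 = 26.
§3 applies (level before this adjustment is 26 ≥ 7, so +4): 26 + 4 = 30.
§4 applies: 30 − 2 = 28.
§5 applies: 28 + 2 = 30.
§6 applies (level before this adjustment is 30 ≥ 19, so +6): 30 + 6 = 36.
Level 36 exceeds the maximum of 29; capped at 29.
Final offense level: 29.
Criminal history: 8 prior points → Category II (8).
Level 29 falls in the 28-29 band.
Grid: Level 28-29 × Category II = 62-68 months.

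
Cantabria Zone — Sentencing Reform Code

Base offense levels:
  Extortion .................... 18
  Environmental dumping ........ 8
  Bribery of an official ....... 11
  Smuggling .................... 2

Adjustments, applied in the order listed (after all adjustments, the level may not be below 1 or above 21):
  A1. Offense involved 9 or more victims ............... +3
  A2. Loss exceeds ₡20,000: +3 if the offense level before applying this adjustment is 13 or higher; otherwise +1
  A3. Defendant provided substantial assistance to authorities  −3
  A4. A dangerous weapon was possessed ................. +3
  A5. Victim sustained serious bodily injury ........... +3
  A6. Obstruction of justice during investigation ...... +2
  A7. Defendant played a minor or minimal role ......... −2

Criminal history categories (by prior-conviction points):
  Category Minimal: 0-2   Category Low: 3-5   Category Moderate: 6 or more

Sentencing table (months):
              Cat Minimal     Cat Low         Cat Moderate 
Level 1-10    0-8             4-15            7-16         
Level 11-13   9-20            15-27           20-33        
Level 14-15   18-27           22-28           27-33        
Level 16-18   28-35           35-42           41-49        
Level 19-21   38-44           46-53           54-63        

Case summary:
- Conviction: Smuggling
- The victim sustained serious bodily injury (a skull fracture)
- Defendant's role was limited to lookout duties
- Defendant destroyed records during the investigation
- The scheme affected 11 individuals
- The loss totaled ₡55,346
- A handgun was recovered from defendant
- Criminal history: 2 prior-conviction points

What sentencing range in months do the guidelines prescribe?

Base offense level for smuggling: 2.
A1 applies: 2 + 3 = 5.
A2 applies (level before this adjustment is 5 < 13, so +1): 5 + 1 = 6.
A4 applies: 6 + 3 = 9.
A5 applies: 9 + 3 = 12.
A6 applies: 12 + 2 = 14.
A7 applies: 14 − 2 = 12.
Final offense level: 12.
Criminal history: 2 prior points → Category Minimal (0-2).
Level 12 falls in the 11-13 band.
Grid: Level 11-13 × Category Minimal = 9-20 months.

9-20 months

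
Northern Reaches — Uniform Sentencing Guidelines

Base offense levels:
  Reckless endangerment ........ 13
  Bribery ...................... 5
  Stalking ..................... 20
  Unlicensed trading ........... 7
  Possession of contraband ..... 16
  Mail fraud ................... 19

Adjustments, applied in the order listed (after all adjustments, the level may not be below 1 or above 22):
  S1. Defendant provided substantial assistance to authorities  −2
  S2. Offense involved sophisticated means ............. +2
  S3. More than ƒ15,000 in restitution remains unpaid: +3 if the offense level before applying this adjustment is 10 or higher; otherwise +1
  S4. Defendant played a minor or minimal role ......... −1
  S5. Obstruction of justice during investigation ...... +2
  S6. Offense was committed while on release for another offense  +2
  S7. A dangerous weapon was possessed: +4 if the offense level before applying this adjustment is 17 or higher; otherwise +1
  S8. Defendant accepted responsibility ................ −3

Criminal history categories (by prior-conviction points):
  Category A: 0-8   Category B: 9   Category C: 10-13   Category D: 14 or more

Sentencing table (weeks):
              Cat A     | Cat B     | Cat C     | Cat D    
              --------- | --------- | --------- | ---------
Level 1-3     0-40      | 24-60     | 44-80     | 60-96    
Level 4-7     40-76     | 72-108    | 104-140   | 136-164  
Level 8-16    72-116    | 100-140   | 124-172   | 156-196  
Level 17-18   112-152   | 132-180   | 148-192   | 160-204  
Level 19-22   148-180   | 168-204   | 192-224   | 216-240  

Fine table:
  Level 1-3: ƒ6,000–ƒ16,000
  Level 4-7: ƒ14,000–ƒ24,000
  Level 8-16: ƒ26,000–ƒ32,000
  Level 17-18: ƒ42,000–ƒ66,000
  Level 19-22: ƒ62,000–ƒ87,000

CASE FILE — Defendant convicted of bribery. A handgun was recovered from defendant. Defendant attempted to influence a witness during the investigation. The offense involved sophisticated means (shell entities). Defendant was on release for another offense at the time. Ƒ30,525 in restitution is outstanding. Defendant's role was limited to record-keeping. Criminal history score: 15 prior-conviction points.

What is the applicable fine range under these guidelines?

ƒ26,000–ƒ32,000

Base offense level for bribery: 5.
S2 applies: 5 + 2 = 7.
S3 applies (level before this adjustment is 7 < 10, so +1): 7 + 1 = 8.
S4 applies: 8 − 1 = 7.
S5 applies: 7 + 2 = 9.
S6 applies: 9 + 2 = 11.
S7 applies (level before this adjustment is 11 < 17, so +1): 11 + 1 = 12.
S8 does not apply.
Final offense level: 12.
Level 12 falls in the 8-16 band.
Fine table: Level 8-16 → ƒ26,000–ƒ32,000.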